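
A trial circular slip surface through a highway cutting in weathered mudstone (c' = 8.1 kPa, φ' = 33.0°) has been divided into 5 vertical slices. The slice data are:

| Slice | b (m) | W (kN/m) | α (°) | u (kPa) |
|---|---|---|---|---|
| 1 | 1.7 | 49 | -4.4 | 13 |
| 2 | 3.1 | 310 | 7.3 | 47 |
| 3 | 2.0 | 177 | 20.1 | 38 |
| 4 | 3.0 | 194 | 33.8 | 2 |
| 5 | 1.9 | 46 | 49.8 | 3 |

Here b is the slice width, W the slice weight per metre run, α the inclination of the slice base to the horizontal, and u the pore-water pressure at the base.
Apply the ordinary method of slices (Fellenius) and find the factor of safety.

Ordinary method of slices: FS = Σ[c'·Δl_i + (W_i cosα_i − u_i·Δl_i)·tanφ'] / Σ W_i sinα_i, with Δl_i = b_i / cosα_i.
Slice 1: Δl = 1.7/cos(-4.4°) = 1.705 m; N'_1 = 49·cos(-4.4°) − 13·1.705 = 26.7; c'Δl = 13.81; W sinα = -3.8
Slice 2: Δl = 3.1/cos7.3° = 3.125 m; N'_2 = 310·cos7.3° − 47·3.125 = 160.6; c'Δl = 25.32; W sinα = 39.4
Slice 3: Δl = 2.0/cos20.1° = 2.130 m; N'_3 = 177·cos20.1° − 38·2.130 = 85.3; c'Δl = 17.25; W sinα = 60.8
Slice 4: Δl = 3.0/cos33.8° = 3.610 m; N'_4 = 194·cos33.8° − 2·3.610 = 154.0; c'Δl = 29.24; W sinα = 107.9
Slice 5: Δl = 1.9/cos49.8° = 2.944 m; N'_5 = 46·cos49.8° − 3·2.944 = 20.9; c'Δl = 23.84; W sinα = 35.1
Σc'Δl = 109.5 kN/m; ΣN' = 447.4 kN/m; ΣW sinα = 239.5 kN/m
Resisting = 109.5 + 447.4·tan33.0° = 109.5 + 290.6 = 400.0 kN/m
FS = 400.0 / 239.5 = 1.670

FS = 1.67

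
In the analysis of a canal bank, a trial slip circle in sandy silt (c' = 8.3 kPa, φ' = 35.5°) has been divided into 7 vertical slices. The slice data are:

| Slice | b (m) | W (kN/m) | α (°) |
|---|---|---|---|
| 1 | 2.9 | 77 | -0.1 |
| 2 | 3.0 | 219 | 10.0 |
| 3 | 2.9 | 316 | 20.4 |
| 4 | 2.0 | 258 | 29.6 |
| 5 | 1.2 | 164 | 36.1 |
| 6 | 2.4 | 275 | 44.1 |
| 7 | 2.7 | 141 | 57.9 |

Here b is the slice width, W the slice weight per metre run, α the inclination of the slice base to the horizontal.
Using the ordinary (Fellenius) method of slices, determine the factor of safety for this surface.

FS = 1.53

Ordinary method of slices: FS = Σ[c'·Δl_i + (W_i cosα_i)·tanφ'] / Σ W_i sinα_i, with Δl_i = b_i / cosα_i.
Slice 1: Δl = 2.9/cos(-0.1°) = 2.900 m; N'_1 = 77·cos(-0.1°) = 77.0; c'Δl = 24.07; W sinα = -0.1
Slice 2: Δl = 3.0/cos10.0° = 3.046 m; N'_2 = 219·cos10.0° = 215.7; c'Δl = 25.28; W sinα = 38.0
Slice 3: Δl = 2.9/cos20.4° = 3.094 m; N'_3 = 316·cos20.4° = 296.2; c'Δl = 25.68; W sinα = 110.1
Slice 4: Δl = 2.0/cos29.6° = 2.300 m; N'_4 = 258·cos29.6° = 224.3; c'Δl = 19.09; W sinα = 127.4
Slice 5: Δl = 1.2/cos36.1° = 1.485 m; N'_5 = 164·cos36.1° = 132.5; c'Δl = 12.33; W sinα = 96.6
Slice 6: Δl = 2.4/cos44.1° = 3.342 m; N'_6 = 275·cos44.1° = 197.5; c'Δl = 27.74; W sinα = 191.4
Slice 7: Δl = 2.7/cos57.9° = 5.081 m; N'_7 = 141·cos57.9° = 74.9; c'Δl = 42.17; W sinα = 119.4
Σc'Δl = 176.4 kN/m; ΣN' = 1218.1 kN/m; ΣW sinα = 682.9 kN/m
Resisting = 176.4 + 1218.1·tan35.5° = 176.4 + 868.9 = 1045.2 kN/m
FS = 1045.2 / 682.9 = 1.531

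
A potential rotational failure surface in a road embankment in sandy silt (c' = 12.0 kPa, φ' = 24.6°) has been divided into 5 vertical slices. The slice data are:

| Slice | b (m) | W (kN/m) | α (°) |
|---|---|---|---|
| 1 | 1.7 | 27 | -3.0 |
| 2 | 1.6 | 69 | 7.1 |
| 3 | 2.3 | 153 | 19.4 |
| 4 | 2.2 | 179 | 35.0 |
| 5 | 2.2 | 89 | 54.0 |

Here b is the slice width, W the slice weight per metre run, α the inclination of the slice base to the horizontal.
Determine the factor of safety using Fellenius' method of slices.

FS = 1.49

Ordinary method of slices: FS = Σ[c'·Δl_i + (W_i cosα_i)·tanφ'] / Σ W_i sinα_i, with Δl_i = b_i / cosα_i.
Slice 1: Δl = 1.7/cos(-3.0°) = 1.702 m; N'_1 = 27·cos(-3.0°) = 27.0; c'Δl = 20.43; W sinα = -1.4
Slice 2: Δl = 1.6/cos7.1° = 1.612 m; N'_2 = 69·cos7.1° = 68.5; c'Δl = 19.35; W sinα = 8.5
Slice 3: Δl = 2.3/cos19.4° = 2.438 m; N'_3 = 153·cos19.4° = 144.3; c'Δl = 29.26; W sinα = 50.8
Slice 4: Δl = 2.2/cos35.0° = 2.686 m; N'_4 = 179·cos35.0° = 146.6; c'Δl = 32.23; W sinα = 102.7
Slice 5: Δl = 2.2/cos54.0° = 3.743 m; N'_5 = 89·cos54.0° = 52.3; c'Δl = 44.91; W sinα = 72.0
Σc'Δl = 146.2 kN/m; ΣN' = 438.7 kN/m; ΣW sinα = 232.6 kN/m
Resisting = 146.2 + 438.7·tan24.6° = 146.2 + 200.8 = 347.0 kN/m
FS = 347.0 / 232.6 = 1.492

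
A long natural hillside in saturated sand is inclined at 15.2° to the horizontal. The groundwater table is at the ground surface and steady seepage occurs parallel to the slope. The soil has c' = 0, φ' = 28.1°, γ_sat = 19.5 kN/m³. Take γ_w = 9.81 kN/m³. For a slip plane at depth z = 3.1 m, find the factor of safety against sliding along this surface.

With seepage parallel to the slope and the water table at the surface, the effective normal stress on the slip plane uses the buoyant unit weight γ' = γ_sat − γ_w while the driving shear stress uses γ_sat:
FS = [c' + γ' z cos²β tanφ'] / [γ_sat z sinβ cosβ]
(For c' = 0 this reduces to FS = (γ'/γ_sat)·tanφ'/tanβ.)
γ' = 19.5 − 9.81 = 9.69 kN/m³
Numerator = 0.0 + 9.69·3.1·cos²15.2°·tan28.1° = 0.0 + 9.69·3.1·0.9313·0.5340 = 14.937 kPa
Denominator = 19.5·3.1·sin15.2°·cos15.2° = 19.5·3.1·0.2622·0.9650 = 15.295 kPa
FS = 14.937 / 15.295 = 0.977

FS = 0.98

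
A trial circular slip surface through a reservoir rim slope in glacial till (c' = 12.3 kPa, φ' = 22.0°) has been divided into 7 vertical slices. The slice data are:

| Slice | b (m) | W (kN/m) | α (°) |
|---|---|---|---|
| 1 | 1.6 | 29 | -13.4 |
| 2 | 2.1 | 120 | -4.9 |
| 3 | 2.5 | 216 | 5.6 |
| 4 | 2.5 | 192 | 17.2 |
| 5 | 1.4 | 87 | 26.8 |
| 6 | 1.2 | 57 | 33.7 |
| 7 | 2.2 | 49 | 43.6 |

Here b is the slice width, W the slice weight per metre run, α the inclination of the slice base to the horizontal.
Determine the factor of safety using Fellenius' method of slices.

FS = 2.83

Ordinary method of slices: FS = Σ[c'·Δl_i + (W_i cosα_i)·tanφ'] / Σ W_i sinα_i, with Δl_i = b_i / cosα_i.
Slice 1: Δl = 1.6/cos(-13.4°) = 1.645 m; N'_1 = 29·cos(-13.4°) = 28.2; c'Δl = 20.23; W sinα = -6.7
Slice 2: Δl = 2.1/cos(-4.9°) = 2.108 m; N'_2 = 120·cos(-4.9°) = 119.6; c'Δl = 25.92; W sinα = -10.3
Slice 3: Δl = 2.5/cos5.6° = 2.512 m; N'_3 = 216·cos5.6° = 215.0; c'Δl = 30.90; W sinα = 21.1
Slice 4: Δl = 2.5/cos17.2° = 2.617 m; N'_4 = 192·cos17.2° = 183.4; c'Δl = 32.19; W sinα = 56.8
Slice 5: Δl = 1.4/cos26.8° = 1.568 m; N'_5 = 87·cos26.8° = 77.7; c'Δl = 19.29; W sinα = 39.2
Slice 6: Δl = 1.2/cos33.7° = 1.442 m; N'_6 = 57·cos33.7° = 47.4; c'Δl = 17.74; W sinα = 31.6
Slice 7: Δl = 2.2/cos43.6° = 3.038 m; N'_7 = 49·cos43.6° = 35.5; c'Δl = 37.37; W sinα = 33.8
Σc'Δl = 183.6 kN/m; ΣN' = 706.7 kN/m; ΣW sinα = 165.5 kN/m
Resisting = 183.6 + 706.7·tan22.0° = 183.6 + 285.5 = 469.2 kN/m
FS = 469.2 / 165.5 = 2.834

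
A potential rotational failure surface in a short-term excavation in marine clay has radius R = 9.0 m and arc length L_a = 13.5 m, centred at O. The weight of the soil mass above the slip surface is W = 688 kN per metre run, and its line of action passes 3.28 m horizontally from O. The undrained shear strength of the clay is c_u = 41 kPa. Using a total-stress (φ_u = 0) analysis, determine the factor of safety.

Taking moments about the centre O, the resisting moment is provided by the undrained shear strength acting along the arc:
M_R = c_u·L_a·R = 41·13.50·9.0 = 4981.5 kN·m/m
M_D = W·d = 688·3.28 = 2256.6 kN·m/m
FS = M_R / M_D = 4981.5 / 2256.6 = 2.207

FS = 2.21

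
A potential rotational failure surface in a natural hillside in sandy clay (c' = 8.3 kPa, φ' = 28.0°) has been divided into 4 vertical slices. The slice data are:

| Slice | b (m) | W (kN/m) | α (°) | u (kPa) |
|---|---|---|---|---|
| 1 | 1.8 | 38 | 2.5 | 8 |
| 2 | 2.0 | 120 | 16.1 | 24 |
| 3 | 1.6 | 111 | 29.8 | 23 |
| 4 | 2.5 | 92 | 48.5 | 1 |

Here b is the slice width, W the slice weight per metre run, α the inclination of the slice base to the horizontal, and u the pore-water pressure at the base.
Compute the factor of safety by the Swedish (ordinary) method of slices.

FS = 1.16

Ordinary method of slices: FS = Σ[c'·Δl_i + (W_i cosα_i − u_i·Δl_i)·tanφ'] / Σ W_i sinα_i, with Δl_i = b_i / cosα_i.
Slice 1: Δl = 1.8/cos2.5° = 1.802 m; N'_1 = 38·cos2.5° − 8·1.802 = 23.6; c'Δl = 14.95; W sinα = 1.7
Slice 2: Δl = 2.0/cos16.1° = 2.082 m; N'_2 = 120·cos16.1° − 24·2.082 = 65.3; c'Δl = 17.28; W sinα = 33.3
Slice 3: Δl = 1.6/cos29.8° = 1.844 m; N'_3 = 111·cos29.8° − 23·1.844 = 53.9; c'Δl = 15.30; W sinα = 55.2
Slice 4: Δl = 2.5/cos48.5° = 3.773 m; N'_4 = 92·cos48.5° − 1·3.773 = 57.2; c'Δl = 31.32; W sinα = 68.9
Σc'Δl = 78.9 kN/m; ΣN' = 200.0 kN/m; ΣW sinα = 159.0 kN/m
Resisting = 78.9 + 200.0·tan28.0° = 78.9 + 106.3 = 185.2 kN/m
FS = 185.2 / 159.0 = 1.165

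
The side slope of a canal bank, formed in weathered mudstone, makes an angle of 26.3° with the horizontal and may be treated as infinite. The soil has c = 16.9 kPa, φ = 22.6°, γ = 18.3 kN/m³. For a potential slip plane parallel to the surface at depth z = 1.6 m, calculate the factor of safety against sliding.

For an infinite slope with a slip plane parallel to the surface (no pore pressure): FS = [c + γz cos²β tanφ] / [γz sinβ cosβ].
γz = 18.3·1.6 = 29.28 kN/m²
Numerator = 16.9 + 29.28·cos²26.3°·tan22.6° = 16.9 + 29.28·0.8037·0.4163 = 26.695 kPa
Denominator = 29.28·sin26.3°·cos26.3° = 29.28·0.4431·0.8965 = 11.630 kPa
FS = 26.695 / 11.630 = 2.295

FS = 2.30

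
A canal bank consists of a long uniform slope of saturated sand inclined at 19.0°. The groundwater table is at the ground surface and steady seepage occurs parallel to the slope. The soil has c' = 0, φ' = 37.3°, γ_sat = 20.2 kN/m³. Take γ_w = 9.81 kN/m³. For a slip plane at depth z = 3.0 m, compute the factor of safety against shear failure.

FS = 1.14

With seepage parallel to the slope and the water table at the surface, the effective normal stress on the slip plane uses the buoyant unit weight γ' = γ_sat − γ_w while the driving shear stress uses γ_sat:
FS = [c' + γ' z cos²β tanφ'] / [γ_sat z sinβ cosβ]
(For c' = 0 this reduces to FS = (γ'/γ_sat)·tanφ'/tanβ.)
γ' = 20.2 − 9.81 = 10.39 kN/m³
Numerator = 0.0 + 10.39·3.0·cos²19.0°·tan37.3° = 0.0 + 10.39·3.0·0.8940·0.7618 = 21.228 kPa
Denominator = 20.2·3.0·sin19.0°·cos19.0° = 20.2·3.0·0.3256·0.9455 = 18.655 kPa
FS = 21.228 / 18.655 = 1.138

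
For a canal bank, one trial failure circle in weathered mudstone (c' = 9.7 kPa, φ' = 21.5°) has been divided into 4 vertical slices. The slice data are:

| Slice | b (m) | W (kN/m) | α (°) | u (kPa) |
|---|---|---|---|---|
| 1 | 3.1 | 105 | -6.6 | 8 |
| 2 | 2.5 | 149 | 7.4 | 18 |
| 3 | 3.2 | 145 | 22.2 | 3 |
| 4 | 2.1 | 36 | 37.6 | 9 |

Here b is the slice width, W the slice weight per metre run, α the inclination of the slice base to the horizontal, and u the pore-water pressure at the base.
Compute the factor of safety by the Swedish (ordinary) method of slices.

FS = 2.82

Ordinary method of slices: FS = Σ[c'·Δl_i + (W_i cosα_i − u_i·Δl_i)·tanφ'] / Σ W_i sinα_i, with Δl_i = b_i / cosα_i.
Slice 1: Δl = 3.1/cos(-6.6°) = 3.121 m; N'_1 = 105·cos(-6.6°) − 8·3.121 = 79.3; c'Δl = 30.27; W sinα = -12.1
Slice 2: Δl = 2.5/cos7.4° = 2.521 m; N'_2 = 149·cos7.4° − 18·2.521 = 102.4; c'Δl = 24.45; W sinα = 19.2
Slice 3: Δl = 3.2/cos22.2° = 3.456 m; N'_3 = 145·cos22.2° − 3·3.456 = 123.9; c'Δl = 33.53; W sinα = 54.8
Slice 4: Δl = 2.1/cos37.6° = 2.651 m; N'_4 = 36·cos37.6° − 9·2.651 = 4.7; c'Δl = 25.71; W sinα = 22.0
Σc'Δl = 114.0 kN/m; ΣN' = 310.3 kN/m; ΣW sinα = 83.9 kN/m
Resisting = 114.0 + 310.3·tan21.5° = 114.0 + 122.2 = 236.2 kN/m
FS = 236.2 / 83.9 = 2.816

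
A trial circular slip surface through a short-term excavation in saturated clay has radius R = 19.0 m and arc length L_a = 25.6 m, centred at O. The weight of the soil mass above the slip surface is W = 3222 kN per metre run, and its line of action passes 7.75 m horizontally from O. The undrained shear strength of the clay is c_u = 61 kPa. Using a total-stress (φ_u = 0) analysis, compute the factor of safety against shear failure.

Taking moments about the centre O, the resisting moment is provided by the undrained shear strength acting along the arc:
M_R = c_u·L_a·R = 61·25.60·19.0 = 29670.4 kN·m/m
M_D = W·d = 3222·7.75 = 24970.5 kN·m/m
FS = M_R / M_D = 29670.4 / 24970.5 = 1.188

FS = 1.19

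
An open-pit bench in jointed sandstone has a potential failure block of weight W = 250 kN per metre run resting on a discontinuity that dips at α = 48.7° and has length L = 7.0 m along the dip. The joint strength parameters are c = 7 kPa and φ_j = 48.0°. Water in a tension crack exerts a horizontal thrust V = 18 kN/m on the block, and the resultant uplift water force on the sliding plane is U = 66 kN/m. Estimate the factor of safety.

FS = 0.72

Resolving the block weight along and normal to the plane and applying the Mohr–Coulomb strength on the joint:
N' = W cosα − U − V sinα = 250·cos48.7° − 66 − 18·sin48.7° = 85.5 kN/m
Driving force T = W sinα + V cosα = 250·sin48.7° + 18·cos48.7° = 199.7 kN/m
Resisting force R = c·L + N'·tanφ_j = 7·7.0 + 85.5·tan48.0° = 49.0 + 94.9 = 143.9 kN/m
FS = R / T = 143.9 / 199.7 = 0.721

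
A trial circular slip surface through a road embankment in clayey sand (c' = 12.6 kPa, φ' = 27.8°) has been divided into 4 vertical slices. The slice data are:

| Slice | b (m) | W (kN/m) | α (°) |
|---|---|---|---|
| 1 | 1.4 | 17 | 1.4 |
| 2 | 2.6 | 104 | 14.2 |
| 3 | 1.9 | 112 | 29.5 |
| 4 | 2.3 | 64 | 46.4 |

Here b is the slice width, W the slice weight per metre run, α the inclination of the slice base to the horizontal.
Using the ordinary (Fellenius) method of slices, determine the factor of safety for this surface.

FS = 2.02

Ordinary method of slices: FS = Σ[c'·Δl_i + (W_i cosα_i)·tanφ'] / Σ W_i sinα_i, with Δl_i = b_i / cosα_i.
Slice 1: Δl = 1.4/cos1.4° = 1.400 m; N'_1 = 17·cos1.4° = 17.0; c'Δl = 17.65; W sinα = 0.4
Slice 2: Δl = 2.6/cos14.2° = 2.682 m; N'_2 = 104·cos14.2° = 100.8; c'Δl = 33.79; W sinα = 25.5
Slice 3: Δl = 1.9/cos29.5° = 2.183 m; N'_3 = 112·cos29.5° = 97.5; c'Δl = 27.51; W sinα = 55.2
Slice 4: Δl = 2.3/cos46.4° = 3.335 m; N'_4 = 64·cos46.4° = 44.1; c'Δl = 42.02; W sinα = 46.3
Σc'Δl = 121.0 kN/m; ΣN' = 259.4 kN/m; ΣW sinα = 127.4 kN/m
Resisting = 121.0 + 259.4·tan27.8° = 121.0 + 136.8 = 257.8 kN/m
FS = 257.8 / 127.4 = 2.023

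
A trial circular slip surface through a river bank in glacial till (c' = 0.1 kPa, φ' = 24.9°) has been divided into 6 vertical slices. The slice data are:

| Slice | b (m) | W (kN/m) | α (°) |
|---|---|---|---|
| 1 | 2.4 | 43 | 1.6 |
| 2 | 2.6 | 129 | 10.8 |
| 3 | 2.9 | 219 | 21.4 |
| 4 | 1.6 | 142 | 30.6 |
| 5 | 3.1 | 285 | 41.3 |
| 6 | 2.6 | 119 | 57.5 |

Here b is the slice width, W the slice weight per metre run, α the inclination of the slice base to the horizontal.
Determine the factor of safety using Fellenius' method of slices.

FS = 0.77

Ordinary method of slices: FS = Σ[c'·Δl_i + (W_i cosα_i)·tanφ'] / Σ W_i sinα_i, with Δl_i = b_i / cosα_i.
Slice 1: Δl = 2.4/cos1.6° = 2.401 m; N'_1 = 43·cos1.6° = 43.0; c'Δl = 0.24; W sinα = 1.2
Slice 2: Δl = 2.6/cos10.8° = 2.647 m; N'_2 = 129·cos10.8° = 126.7; c'Δl = 0.26; W sinα = 24.2
Slice 3: Δl = 2.9/cos21.4° = 3.115 m; N'_3 = 219·cos21.4° = 203.9; c'Δl = 0.31; W sinα = 79.9
Slice 4: Δl = 1.6/cos30.6° = 1.859 m; N'_4 = 142·cos30.6° = 122.2; c'Δl = 0.19; W sinα = 72.3
Slice 5: Δl = 3.1/cos41.3° = 4.126 m; N'_5 = 285·cos41.3° = 214.1; c'Δl = 0.41; W sinα = 188.1
Slice 6: Δl = 2.6/cos57.5° = 4.839 m; N'_6 = 119·cos57.5° = 63.9; c'Δl = 0.48; W sinα = 100.4
Σc'Δl = 1.9 kN/m; ΣN' = 773.9 kN/m; ΣW sinα = 466.0 kN/m
Resisting = 1.9 + 773.9·tan24.9° = 1.9 + 359.2 = 361.1 kN/m
FS = 361.1 / 466.0 = 0.775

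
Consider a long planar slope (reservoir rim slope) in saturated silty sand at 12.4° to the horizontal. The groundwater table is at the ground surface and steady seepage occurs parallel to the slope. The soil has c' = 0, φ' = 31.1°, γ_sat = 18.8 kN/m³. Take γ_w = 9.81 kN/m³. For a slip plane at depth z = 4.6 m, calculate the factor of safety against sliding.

With seepage parallel to the slope and the water table at the surface, the effective normal stress on the slip plane uses the buoyant unit weight γ' = γ_sat − γ_w while the driving shear stress uses γ_sat:
FS = [c' + γ' z cos²β tanφ'] / [γ_sat z sinβ cosβ]
(For c' = 0 this reduces to FS = (γ'/γ_sat)·tanφ'/tanβ.)
γ' = 18.8 − 9.81 = 8.99 kN/m³
Numerator = 0.0 + 8.99·4.6·cos²12.4°·tan31.1° = 0.0 + 8.99·4.6·0.9539·0.6032 = 23.796 kPa
Denominator = 18.8·4.6·sin12.4°·cos12.4° = 18.8·4.6·0.2147·0.9767 = 18.137 kPa
FS = 23.796 / 18.137 = 1.312

FS = 1.31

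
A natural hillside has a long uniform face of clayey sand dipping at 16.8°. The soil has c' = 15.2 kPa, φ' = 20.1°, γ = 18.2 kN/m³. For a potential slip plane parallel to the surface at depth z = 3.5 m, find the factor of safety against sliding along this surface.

For an infinite slope with a slip plane parallel to the surface (no pore pressure): FS = [c' + γz cos²β tanφ'] / [γz sinβ cosβ].
γz = 18.2·3.5 = 63.70 kN/m²
Numerator = 15.2 + 63.70·cos²16.8°·tan20.1° = 15.2 + 63.70·0.9165·0.3659 = 36.564 kPa
Denominator = 63.70·sin16.8°·cos16.8° = 63.70·0.2890·0.9573 = 17.626 kPa
FS = 36.564 / 17.626 = 2.074

FS = 2.07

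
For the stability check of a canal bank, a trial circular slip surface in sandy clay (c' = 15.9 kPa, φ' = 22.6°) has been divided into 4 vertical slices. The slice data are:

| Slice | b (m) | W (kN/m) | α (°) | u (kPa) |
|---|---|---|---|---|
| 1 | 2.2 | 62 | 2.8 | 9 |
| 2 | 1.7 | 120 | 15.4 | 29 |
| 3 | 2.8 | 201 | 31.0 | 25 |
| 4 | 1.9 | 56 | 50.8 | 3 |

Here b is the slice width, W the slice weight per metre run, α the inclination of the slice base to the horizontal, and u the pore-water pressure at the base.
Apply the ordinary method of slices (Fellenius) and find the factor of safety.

Ordinary method of slices: FS = Σ[c'·Δl_i + (W_i cosα_i − u_i·Δl_i)·tanφ'] / Σ W_i sinα_i, with Δl_i = b_i / cosα_i.
Slice 1: Δl = 2.2/cos2.8° = 2.203 m; N'_1 = 62·cos2.8° − 9·2.203 = 42.1; c'Δl = 35.02; W sinα = 3.0
Slice 2: Δl = 1.7/cos15.4° = 1.763 m; N'_2 = 120·cos15.4° − 29·1.763 = 64.6; c'Δl = 28.04; W sinα = 31.9
Slice 3: Δl = 2.8/cos31.0° = 3.267 m; N'_3 = 201·cos31.0° − 25·3.267 = 90.6; c'Δl = 51.94; W sinα = 103.5
Slice 4: Δl = 1.9/cos50.8° = 3.006 m; N'_4 = 56·cos50.8° − 3·3.006 = 26.4; c'Δl = 47.80; W sinα = 43.4
Σc'Δl = 162.8 kN/m; ΣN' = 223.7 kN/m; ΣW sinα = 181.8 kN/m
Resisting = 162.8 + 223.7·tan22.6° = 162.8 + 93.1 = 255.9 kN/m
FS = 255.9 / 181.8 = 1.407

FS = 1.41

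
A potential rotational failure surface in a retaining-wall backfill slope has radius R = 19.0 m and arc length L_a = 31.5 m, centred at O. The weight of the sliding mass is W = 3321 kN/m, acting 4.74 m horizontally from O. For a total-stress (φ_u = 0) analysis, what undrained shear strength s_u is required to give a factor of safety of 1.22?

FS = s_u·L_a·R / (W·d), so s_u = FS·W·d / (L_a·R).
s_u = 1.22·3321·4.74 / (31.50·19.0) = 19204.7 / 598.50 = 32.09 kPa

s_u = 32.1 kPa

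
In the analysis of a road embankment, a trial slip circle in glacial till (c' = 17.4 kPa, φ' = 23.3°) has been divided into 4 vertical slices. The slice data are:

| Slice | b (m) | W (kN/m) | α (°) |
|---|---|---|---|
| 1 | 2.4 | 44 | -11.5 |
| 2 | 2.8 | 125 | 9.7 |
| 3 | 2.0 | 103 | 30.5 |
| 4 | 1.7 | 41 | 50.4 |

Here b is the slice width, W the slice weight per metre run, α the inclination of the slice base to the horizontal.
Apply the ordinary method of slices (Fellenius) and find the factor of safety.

Ordinary method of slices: FS = Σ[c'·Δl_i + (W_i cosα_i)·tanφ'] / Σ W_i sinα_i, with Δl_i = b_i / cosα_i.
Slice 1: Δl = 2.4/cos(-11.5°) = 2.449 m; N'_1 = 44·cos(-11.5°) = 43.1; c'Δl = 42.62; W sinα = -8.8
Slice 2: Δl = 2.8/cos9.7° = 2.841 m; N'_2 = 125·cos9.7° = 123.2; c'Δl = 49.43; W sinα = 21.1
Slice 3: Δl = 2.0/cos30.5° = 2.321 m; N'_3 = 103·cos30.5° = 88.7; c'Δl = 40.39; W sinα = 52.3
Slice 4: Δl = 1.7/cos50.4° = 2.667 m; N'_4 = 41·cos50.4° = 26.1; c'Δl = 46.41; W sinα = 31.6
Σc'Δl = 178.8 kN/m; ΣN' = 281.2 kN/m; ΣW sinα = 96.2 kN/m
Resisting = 178.8 + 281.2·tan23.3° = 178.8 + 121.1 = 299.9 kN/m
FS = 299.9 / 96.2 = 3.119

FS = 3.12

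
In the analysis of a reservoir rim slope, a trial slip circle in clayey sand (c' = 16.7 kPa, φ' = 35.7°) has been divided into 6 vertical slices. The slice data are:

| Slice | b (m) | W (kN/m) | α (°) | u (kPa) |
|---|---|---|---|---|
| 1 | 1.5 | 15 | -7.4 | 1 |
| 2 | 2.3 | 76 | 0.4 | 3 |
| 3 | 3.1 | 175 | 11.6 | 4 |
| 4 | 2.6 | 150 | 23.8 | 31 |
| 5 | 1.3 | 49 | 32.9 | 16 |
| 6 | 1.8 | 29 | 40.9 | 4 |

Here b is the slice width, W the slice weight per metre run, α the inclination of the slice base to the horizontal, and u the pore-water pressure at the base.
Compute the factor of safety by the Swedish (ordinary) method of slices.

FS = 3.28

Ordinary method of slices: FS = Σ[c'·Δl_i + (W_i cosα_i − u_i·Δl_i)·tanφ'] / Σ W_i sinα_i, with Δl_i = b_i / cosα_i.
Slice 1: Δl = 1.5/cos(-7.4°) = 1.513 m; N'_1 = 15·cos(-7.4°) − 1·1.513 = 13.4; c'Δl = 25.26; W sinα = -1.9
Slice 2: Δl = 2.3/cos0.4° = 2.300 m; N'_2 = 76·cos0.4° − 3·2.300 = 69.1; c'Δl = 38.41; W sinα = 0.5
Slice 3: Δl = 3.1/cos11.6° = 3.165 m; N'_3 = 175·cos11.6° − 4·3.165 = 158.8; c'Δl = 52.85; W sinα = 35.2
Slice 4: Δl = 2.6/cos23.8° = 2.842 m; N'_4 = 150·cos23.8° − 31·2.842 = 49.2; c'Δl = 47.46; W sinα = 60.5
Slice 5: Δl = 1.3/cos32.9° = 1.548 m; N'_5 = 49·cos32.9° − 16·1.548 = 16.4; c'Δl = 25.86; W sinα = 26.6
Slice 6: Δl = 1.8/cos40.9° = 2.381 m; N'_6 = 29·cos40.9° − 4·2.381 = 12.4; c'Δl = 39.77; W sinα = 19.0
Σc'Δl = 229.6 kN/m; ΣN' = 319.1 kN/m; ΣW sinα = 139.9 kN/m
Resisting = 229.6 + 319.1·tan35.7° = 229.6 + 229.3 = 458.9 kN/m
FS = 458.9 / 139.9 = 3.280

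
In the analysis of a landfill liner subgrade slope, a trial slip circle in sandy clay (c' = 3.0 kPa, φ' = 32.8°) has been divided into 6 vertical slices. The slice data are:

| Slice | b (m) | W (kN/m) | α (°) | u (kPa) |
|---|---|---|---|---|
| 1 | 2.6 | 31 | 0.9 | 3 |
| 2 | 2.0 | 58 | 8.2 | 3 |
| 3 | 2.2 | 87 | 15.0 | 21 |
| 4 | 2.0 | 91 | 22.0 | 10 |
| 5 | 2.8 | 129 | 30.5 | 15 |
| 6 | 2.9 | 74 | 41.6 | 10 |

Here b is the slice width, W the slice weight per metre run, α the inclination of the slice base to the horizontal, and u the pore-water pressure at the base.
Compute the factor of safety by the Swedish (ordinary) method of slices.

Ordinary method of slices: FS = Σ[c'·Δl_i + (W_i cosα_i − u_i·Δl_i)·tanφ'] / Σ W_i sinα_i, with Δl_i = b_i / cosα_i.
Slice 1: Δl = 2.6/cos0.9° = 2.600 m; N'_1 = 31·cos0.9° − 3·2.600 = 23.2; c'Δl = 7.80; W sinα = 0.5
Slice 2: Δl = 2.0/cos8.2° = 2.021 m; N'_2 = 58·cos8.2° − 3·2.021 = 51.3; c'Δl = 6.06; W sinα = 8.3
Slice 3: Δl = 2.2/cos15.0° = 2.278 m; N'_3 = 87·cos15.0° − 21·2.278 = 36.2; c'Δl = 6.83; W sinα = 22.5
Slice 4: Δl = 2.0/cos22.0° = 2.157 m; N'_4 = 91·cos22.0° − 10·2.157 = 62.8; c'Δl = 6.47; W sinα = 34.1
Slice 5: Δl = 2.8/cos30.5° = 3.250 m; N'_5 = 129·cos30.5° − 15·3.250 = 62.4; c'Δl = 9.75; W sinα = 65.5
Slice 6: Δl = 2.9/cos41.6° = 3.878 m; N'_6 = 74·cos41.6° − 10·3.878 = 16.6; c'Δl = 11.63; W sinα = 49.1
Σc'Δl = 48.6 kN/m; ΣN' = 252.5 kN/m; ΣW sinα = 180.0 kN/m
Resisting = 48.6 + 252.5·tan32.8° = 48.6 + 162.7 = 211.3 kN/m
FS = 211.3 / 180.0 = 1.174

FS = 1.17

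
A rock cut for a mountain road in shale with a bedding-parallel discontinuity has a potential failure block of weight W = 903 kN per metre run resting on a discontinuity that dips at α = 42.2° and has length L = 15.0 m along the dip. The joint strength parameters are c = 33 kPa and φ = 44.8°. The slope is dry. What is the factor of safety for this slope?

FS = 1.91

Resolving the block weight along and normal to the plane and applying the Mohr–Coulomb strength on the joint:
N' = W cosα = 903·cos42.2° = 668.9 kN/m
Driving force T = W sinα = 903·sin42.2° = 606.6 kN/m
Resisting force R = c·L + N'·tanφ = 33·15.0 + 668.9·tan44.8° = 495.0 + 664.3 = 1159.3 kN/m
FS = R / T = 1159.3 / 606.6 = 1.911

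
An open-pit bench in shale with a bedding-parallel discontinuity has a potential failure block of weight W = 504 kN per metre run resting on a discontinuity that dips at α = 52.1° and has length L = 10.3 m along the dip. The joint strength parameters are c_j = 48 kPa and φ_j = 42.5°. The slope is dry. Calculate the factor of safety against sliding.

FS = 1.96

Resolving the block weight along and normal to the plane and applying the Mohr–Coulomb strength on the joint:
N' = W cosα = 504·cos52.1° = 309.6 kN/m
Driving force T = W sinα = 504·sin52.1° = 397.7 kN/m
Resisting force R = c_j·L + N'·tanφ_j = 48·10.3 + 309.6·tan42.5° = 494.4 + 283.7 = 778.1 kN/m
FS = R / T = 778.1 / 397.7 = 1.956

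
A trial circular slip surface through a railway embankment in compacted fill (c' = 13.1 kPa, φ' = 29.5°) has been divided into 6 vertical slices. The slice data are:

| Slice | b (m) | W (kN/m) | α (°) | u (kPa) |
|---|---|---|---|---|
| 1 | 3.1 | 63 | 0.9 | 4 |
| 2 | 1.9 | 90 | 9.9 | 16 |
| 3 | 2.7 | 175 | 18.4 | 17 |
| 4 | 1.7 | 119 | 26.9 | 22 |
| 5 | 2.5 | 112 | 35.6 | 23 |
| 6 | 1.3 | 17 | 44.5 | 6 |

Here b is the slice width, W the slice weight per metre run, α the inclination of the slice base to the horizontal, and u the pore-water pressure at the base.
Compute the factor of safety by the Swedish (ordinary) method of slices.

FS = 1.82

Ordinary method of slices: FS = Σ[c'·Δl_i + (W_i cosα_i − u_i·Δl_i)·tanφ'] / Σ W_i sinα_i, with Δl_i = b_i / cosα_i.
Slice 1: Δl = 3.1/cos0.9° = 3.100 m; N'_1 = 63·cos0.9° − 4·3.100 = 50.6; c'Δl = 40.62; W sinα = 1.0
Slice 2: Δl = 1.9/cos9.9° = 1.929 m; N'_2 = 90·cos9.9° − 16·1.929 = 57.8; c'Δl = 25.27; W sinα = 15.5
Slice 3: Δl = 2.7/cos18.4° = 2.845 m; N'_3 = 175·cos18.4° − 17·2.845 = 117.7; c'Δl = 37.28; W sinα = 55.2
Slice 4: Δl = 1.7/cos26.9° = 1.906 m; N'_4 = 119·cos26.9° − 22·1.906 = 64.2; c'Δl = 24.97; W sinα = 53.8
Slice 5: Δl = 2.5/cos35.6° = 3.075 m; N'_5 = 112·cos35.6° − 23·3.075 = 20.4; c'Δl = 40.28; W sinα = 65.2
Slice 6: Δl = 1.3/cos44.5° = 1.823 m; N'_6 = 17·cos44.5° − 6·1.823 = 1.2; c'Δl = 23.88; W sinα = 11.9
Σc'Δl = 192.3 kN/m; ΣN' = 311.8 kN/m; ΣW sinα = 202.7 kN/m
Resisting = 192.3 + 311.8·tan29.5° = 192.3 + 176.4 = 368.7 kN/m
FS = 368.7 / 202.7 = 1.819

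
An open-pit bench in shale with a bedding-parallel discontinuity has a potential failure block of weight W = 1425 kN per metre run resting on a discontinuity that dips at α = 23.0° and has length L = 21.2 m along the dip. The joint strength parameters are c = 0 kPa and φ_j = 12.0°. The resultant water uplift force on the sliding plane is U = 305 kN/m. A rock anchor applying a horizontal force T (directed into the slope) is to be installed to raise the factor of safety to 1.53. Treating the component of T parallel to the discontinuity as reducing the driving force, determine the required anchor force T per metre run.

Resolving forces along and normal to the sliding plane, with the horizontal anchor force T adding T·sinα to the effective normal force and T·cosα acting up the plane against the driving force:
FS = [cL + (W cosα − U + T sinα) tanφ_j] / [W sinα − T cosα]
Without the anchor: N' = 1006.7 kN/m, driving T_d = 556.8 kN/m, resisting R = 0·21.2 + 1006.7·tan12.0° = 214.0 kN/m, FS = 0.38.
Setting FS = 1.53 and solving for T:
1.53·(556.8 − T cos23.0°) = 214.0 + T sin23.0°·tan12.0°
T·(sin23.0°·tan12.0° + 1.53·cos23.0°) = 1.53·556.8 − 214.0
T·(0.3907·0.2126 + 1.53·0.9205) = 851.9 − 214.0 = 637.9
T·1.4914 = 637.9
T = 427.7 kN/m

T = 428 kN/m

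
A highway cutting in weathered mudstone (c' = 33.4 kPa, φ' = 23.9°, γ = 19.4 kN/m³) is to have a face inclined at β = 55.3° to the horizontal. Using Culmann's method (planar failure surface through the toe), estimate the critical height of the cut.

Culmann's analysis gives the critical failure plane at α_cr = (β + φ')/2 = (55.3 + 23.9)/2 = 39.6°, and the critical height
H_c = (4c'/γ) · sinβ cosφ' / [1 − cos(β − φ')]
    = (4·33.4/19.4) · sin55.3°·cos23.9° / [1 − cos(31.4°)]
    = 6.887 · 0.8221·0.9143 / [1 − 0.8536]
    = 6.887 · 0.7516 / 0.1464
    = 35.35 m

H_c = 35.35 m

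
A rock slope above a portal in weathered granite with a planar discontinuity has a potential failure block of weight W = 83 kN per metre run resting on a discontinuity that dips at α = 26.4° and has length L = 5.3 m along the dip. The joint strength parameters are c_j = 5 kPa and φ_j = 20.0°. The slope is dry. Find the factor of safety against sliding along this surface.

Resolving the block weight along and normal to the plane and applying the Mohr–Coulomb strength on the joint:
N' = W cosα = 83·cos26.4° = 74.3 kN/m
Driving force T = W sinα = 83·sin26.4° = 36.9 kN/m
Resisting force R = c_j·L + N'·tanφ_j = 5·5.3 + 74.3·tan20.0° = 26.5 + 27.1 = 53.6 kN/m
FS = R / T = 53.6 / 36.9 = 1.451

FS = 1.45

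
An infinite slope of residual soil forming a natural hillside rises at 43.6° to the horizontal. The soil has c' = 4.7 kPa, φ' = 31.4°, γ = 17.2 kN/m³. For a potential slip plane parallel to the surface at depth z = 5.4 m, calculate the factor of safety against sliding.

For an infinite slope with a slip plane parallel to the surface (no pore pressure): FS = [c' + γz cos²β tanφ'] / [γz sinβ cosβ].
γz = 17.2·5.4 = 92.88 kN/m²
Numerator = 4.7 + 92.88·cos²43.6°·tan31.4° = 4.7 + 92.88·0.5244·0.6104 = 34.432 kPa
Denominator = 92.88·sin43.6°·cos43.6° = 92.88·0.6896·0.7242 = 46.385 kPa
FS = 34.432 / 46.385 = 0.742

FS = 0.74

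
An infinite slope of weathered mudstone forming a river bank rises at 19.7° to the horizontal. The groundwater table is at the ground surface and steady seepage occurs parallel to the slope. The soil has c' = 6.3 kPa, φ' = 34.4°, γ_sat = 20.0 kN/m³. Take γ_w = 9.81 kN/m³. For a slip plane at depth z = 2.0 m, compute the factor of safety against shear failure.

FS = 1.47

With seepage parallel to the slope and the water table at the surface, the effective normal stress on the slip plane uses the buoyant unit weight γ' = γ_sat − γ_w while the driving shear stress uses γ_sat:
FS = [c' + γ' z cos²β tanφ'] / [γ_sat z sinβ cosβ]
γ' = 20.0 − 9.81 = 10.19 kN/m³
Numerator = 6.3 + 10.19·2.0·cos²19.7°·tan34.4° = 6.3 + 10.19·2.0·0.8864·0.6847 = 18.669 kPa
Denominator = 20.0·2.0·sin19.7°·cos19.7° = 20.0·2.0·0.3371·0.9415 = 12.695 kPa
FS = 18.669 / 12.695 = 1.471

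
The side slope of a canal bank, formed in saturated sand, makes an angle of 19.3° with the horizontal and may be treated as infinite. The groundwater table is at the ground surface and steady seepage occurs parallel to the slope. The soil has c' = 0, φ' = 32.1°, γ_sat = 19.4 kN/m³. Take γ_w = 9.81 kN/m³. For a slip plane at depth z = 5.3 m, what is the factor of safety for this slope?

With seepage parallel to the slope and the water table at the surface, the effective normal stress on the slip plane uses the buoyant unit weight γ' = γ_sat − γ_w while the driving shear stress uses γ_sat:
FS = [c' + γ' z cos²β tanφ'] / [γ_sat z sinβ cosβ]
(For c' = 0 this reduces to FS = (γ'/γ_sat)·tanφ'/tanβ.)
γ' = 19.4 − 9.81 = 9.59 kN/m³
Numerator = 0.0 + 9.59·5.3·cos²19.3°·tan32.1° = 0.0 + 9.59·5.3·0.8908·0.6273 = 28.401 kPa
Denominator = 19.4·5.3·sin19.3°·cos19.3° = 19.4·5.3·0.3305·0.9438 = 32.074 kPa
FS = 28.401 / 32.074 = 0.885

FS = 0.89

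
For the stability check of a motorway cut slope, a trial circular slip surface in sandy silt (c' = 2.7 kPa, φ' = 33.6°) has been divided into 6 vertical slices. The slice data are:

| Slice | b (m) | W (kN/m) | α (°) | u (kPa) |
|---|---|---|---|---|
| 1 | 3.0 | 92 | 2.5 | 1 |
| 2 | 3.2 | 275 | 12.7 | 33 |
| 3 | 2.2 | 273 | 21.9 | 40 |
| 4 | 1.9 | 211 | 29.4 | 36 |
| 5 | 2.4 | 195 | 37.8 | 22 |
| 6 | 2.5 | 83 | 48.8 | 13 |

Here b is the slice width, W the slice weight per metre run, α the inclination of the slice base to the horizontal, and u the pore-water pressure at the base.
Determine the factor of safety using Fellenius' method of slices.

FS = 1.00

Ordinary method of slices: FS = Σ[c'·Δl_i + (W_i cosα_i − u_i·Δl_i)·tanφ'] / Σ W_i sinα_i, with Δl_i = b_i / cosα_i.
Slice 1: Δl = 3.0/cos2.5° = 3.003 m; N'_1 = 92·cos2.5° − 1·3.003 = 88.9; c'Δl = 8.11; W sinα = 4.0
Slice 2: Δl = 3.2/cos12.7° = 3.280 m; N'_2 = 275·cos12.7° − 33·3.280 = 160.0; c'Δl = 8.86; W sinα = 60.5
Slice 3: Δl = 2.2/cos21.9° = 2.371 m; N'_3 = 273·cos21.9° − 40·2.371 = 158.5; c'Δl = 6.40; W sinα = 101.8
Slice 4: Δl = 1.9/cos29.4° = 2.181 m; N'_4 = 211·cos29.4° − 36·2.181 = 105.3; c'Δl = 5.89; W sinα = 103.6
Slice 5: Δl = 2.4/cos37.8° = 3.037 m; N'_5 = 195·cos37.8° − 22·3.037 = 87.3; c'Δl = 8.20; W sinα = 119.5
Slice 6: Δl = 2.5/cos48.8° = 3.795 m; N'_6 = 83·cos48.8° − 13·3.795 = 5.3; c'Δl = 10.25; W sinα = 62.5
Σc'Δl = 47.7 kN/m; ΣN' = 605.3 kN/m; ΣW sinα = 451.8 kN/m
Resisting = 47.7 + 605.3·tan33.6° = 47.7 + 402.2 = 449.9 kN/m
FS = 449.9 / 451.8 = 0.996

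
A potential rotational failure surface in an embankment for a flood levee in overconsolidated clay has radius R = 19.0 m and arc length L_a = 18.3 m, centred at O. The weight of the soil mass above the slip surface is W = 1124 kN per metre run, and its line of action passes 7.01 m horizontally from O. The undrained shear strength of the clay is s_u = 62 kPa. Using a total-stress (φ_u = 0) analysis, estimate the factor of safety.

FS = 2.74

Taking moments about the centre O, the resisting moment is provided by the undrained shear strength acting along the arc:
M_R = s_u·L_a·R = 62·18.30·19.0 = 21557.4 kN·m/m
M_D = W·d = 1124·7.01 = 7879.2 kN·m/m
FS = M_R / M_D = 21557.4 / 7879.2 = 2.736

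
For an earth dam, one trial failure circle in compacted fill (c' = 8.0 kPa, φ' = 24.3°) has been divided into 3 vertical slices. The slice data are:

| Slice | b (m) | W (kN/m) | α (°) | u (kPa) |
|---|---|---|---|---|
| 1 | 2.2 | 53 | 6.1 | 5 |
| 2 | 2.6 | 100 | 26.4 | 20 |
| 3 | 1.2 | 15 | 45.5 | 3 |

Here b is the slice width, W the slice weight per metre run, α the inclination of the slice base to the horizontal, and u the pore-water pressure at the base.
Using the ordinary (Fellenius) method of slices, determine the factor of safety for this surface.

FS = 1.48

Ordinary method of slices: FS = Σ[c'·Δl_i + (W_i cosα_i − u_i·Δl_i)·tanφ'] / Σ W_i sinα_i, with Δl_i = b_i / cosα_i.
Slice 1: Δl = 2.2/cos6.1° = 2.213 m; N'_1 = 53·cos6.1° − 5·2.213 = 41.6; c'Δl = 17.70; W sinα = 5.6
Slice 2: Δl = 2.6/cos26.4° = 2.903 m; N'_2 = 100·cos26.4° − 20·2.903 = 31.5; c'Δl = 23.22; W sinα = 44.5
Slice 3: Δl = 1.2/cos45.5° = 1.712 m; N'_3 = 15·cos45.5° − 3·1.712 = 5.4; c'Δl = 13.70; W sinα = 10.7
Σc'Δl = 54.6 kN/m; ΣN' = 78.5 kN/m; ΣW sinα = 60.8 kN/m
Resisting = 54.6 + 78.5·tan24.3° = 54.6 + 35.5 = 90.1 kN/m
FS = 90.1 / 60.8 = 1.482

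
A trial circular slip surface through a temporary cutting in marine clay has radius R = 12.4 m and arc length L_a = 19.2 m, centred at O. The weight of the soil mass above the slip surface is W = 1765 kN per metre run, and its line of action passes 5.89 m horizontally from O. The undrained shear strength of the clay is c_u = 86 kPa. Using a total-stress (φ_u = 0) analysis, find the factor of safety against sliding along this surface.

FS = 1.97

Taking moments about the centre O, the resisting moment is provided by the undrained shear strength acting along the arc:
M_R = c_u·L_a·R = 86·19.20·12.4 = 20474.9 kN·m/m
M_D = W·d = 1765·5.89 = 10395.8 kN·m/m
FS = M_R / M_D = 20474.9 / 10395.8 = 1.970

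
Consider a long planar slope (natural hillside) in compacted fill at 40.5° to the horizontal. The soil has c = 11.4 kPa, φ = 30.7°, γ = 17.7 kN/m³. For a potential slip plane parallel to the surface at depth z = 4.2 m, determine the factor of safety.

For an infinite slope with a slip plane parallel to the surface (no pore pressure): FS = [c + γz cos²β tanφ] / [γz sinβ cosβ].
γz = 17.7·4.2 = 74.34 kN/m²
Numerator = 11.4 + 74.34·cos²40.5°·tan30.7° = 11.4 + 74.34·0.5782·0.5938 = 36.922 kPa
Denominator = 74.34·sin40.5°·cos40.5° = 74.34·0.6494·0.7604 = 36.712 kPa
FS = 36.922 / 36.712 = 1.006

FS = 1.01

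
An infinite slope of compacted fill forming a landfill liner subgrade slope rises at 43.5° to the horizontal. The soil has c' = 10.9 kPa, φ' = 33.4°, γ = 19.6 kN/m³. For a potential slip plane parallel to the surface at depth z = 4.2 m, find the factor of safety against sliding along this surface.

For an infinite slope with a slip plane parallel to the surface (no pore pressure): FS = [c' + γz cos²β tanφ'] / [γz sinβ cosβ].
γz = 19.6·4.2 = 82.32 kN/m²
Numerator = 10.9 + 82.32·cos²43.5°·tan33.4° = 10.9 + 82.32·0.5262·0.6594 = 39.460 kPa
Denominator = 82.32·sin43.5°·cos43.5° = 82.32·0.6884·0.7254 = 41.104 kPa
FS = 39.460 / 41.104 = 0.960

FS = 0.96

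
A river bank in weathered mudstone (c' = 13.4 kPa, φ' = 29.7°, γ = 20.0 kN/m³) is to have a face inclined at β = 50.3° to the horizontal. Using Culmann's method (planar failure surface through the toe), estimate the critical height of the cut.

H_c = 28.01 m

Culmann's analysis gives the critical failure plane at α_cr = (β + φ')/2 = (50.3 + 29.7)/2 = 40.0°, and the critical height
H_c = (4c'/γ) · sinβ cosφ' / [1 − cos(β − φ')]
    = (4·13.4/20.0) · sin50.3°·cos29.7° / [1 − cos(20.6°)]
    = 2.680 · 0.7694·0.8686 / [1 − 0.9361]
    = 2.680 · 0.6683 / 0.0639
    = 28.01 m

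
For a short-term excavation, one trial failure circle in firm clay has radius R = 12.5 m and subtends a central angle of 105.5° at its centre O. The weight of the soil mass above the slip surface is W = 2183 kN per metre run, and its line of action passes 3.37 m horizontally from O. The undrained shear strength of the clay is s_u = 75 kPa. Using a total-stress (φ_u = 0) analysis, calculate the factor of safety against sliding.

FS = 2.93

Taking moments about the centre O, the resisting moment is provided by the undrained shear strength acting along the arc:
Arc length L_a = R·θ = 12.5·(105.5°·π/180) = 12.5·1.8413 = 23.02 m
M_R = s_u·L_a·R = 75·23.02·12.5 = 21578.0 kN·m/m
M_D = W·d = 2183·3.37 = 7356.7 kN·m/m
FS = M_R / M_D = 21578.0 / 7356.7 = 2.933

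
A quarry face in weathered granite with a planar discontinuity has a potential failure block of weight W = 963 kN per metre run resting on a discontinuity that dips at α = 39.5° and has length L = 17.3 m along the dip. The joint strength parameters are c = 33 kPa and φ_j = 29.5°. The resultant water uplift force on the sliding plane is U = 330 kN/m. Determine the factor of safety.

Resolving the block weight along and normal to the plane and applying the Mohr–Coulomb strength on the joint:
N' = W cosα − U = 963·cos39.5° − 330 = 413.1 kN/m
Driving force T = W sinα = 963·sin39.5° = 612.5 kN/m
Resisting force R = c·L + N'·tanφ_j = 33·17.3 + 413.1·tan29.5° = 570.9 + 233.7 = 804.6 kN/m
FS = R / T = 804.6 / 612.5 = 1.314

FS = 1.31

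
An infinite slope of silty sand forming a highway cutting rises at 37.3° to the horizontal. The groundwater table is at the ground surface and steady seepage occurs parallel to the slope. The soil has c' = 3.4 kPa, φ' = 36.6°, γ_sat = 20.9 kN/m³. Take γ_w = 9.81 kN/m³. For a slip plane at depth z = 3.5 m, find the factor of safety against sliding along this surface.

FS = 0.61

With seepage parallel to the slope and the water table at the surface, the effective normal stress on the slip plane uses the buoyant unit weight γ' = γ_sat − γ_w while the driving shear stress uses γ_sat:
FS = [c' + γ' z cos²β tanφ'] / [γ_sat z sinβ cosβ]
γ' = 20.9 − 9.81 = 11.09 kN/m³
Numerator = 3.4 + 11.09·3.5·cos²37.3°·tan36.6° = 3.4 + 11.09·3.5·0.6328·0.7427 = 21.641 kPa
Denominator = 20.9·3.5·sin37.3°·cos37.3° = 20.9·3.5·0.6060·0.7955 = 35.262 kPa
FS = 21.641 / 35.262 = 0.614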